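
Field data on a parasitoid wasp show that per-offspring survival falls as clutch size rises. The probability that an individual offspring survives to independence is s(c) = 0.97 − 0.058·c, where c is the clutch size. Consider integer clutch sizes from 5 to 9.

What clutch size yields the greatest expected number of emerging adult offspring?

Expected emerging adult offspring = c × s(c):
  c=5: 5 × 0.680 = 3.400
  c=6: 6 × 0.622 = 3.732
  c=7: 7 × 0.564 = 3.948
  c=8: 8 × 0.506 = 4.048
  c=9: 9 × 0.448 = 4.032
Maximum at c = 8 (4.048 emerging adult offspring).

8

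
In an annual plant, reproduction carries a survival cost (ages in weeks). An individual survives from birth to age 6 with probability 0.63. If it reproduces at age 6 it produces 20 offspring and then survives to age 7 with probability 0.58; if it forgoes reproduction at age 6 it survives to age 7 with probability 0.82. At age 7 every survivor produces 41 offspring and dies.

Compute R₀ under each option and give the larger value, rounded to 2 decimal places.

breed at age 6: R₀ = 0.63 × (20 + 0.58 × 41) = 0.63 × 43.7800 = 27.5814
delay to age 7: R₀ = 0.63 × (0.82 × 41) = 0.63 × 33.6200 = 21.1806
Higher: breed at age 6 (27.5814).

27.58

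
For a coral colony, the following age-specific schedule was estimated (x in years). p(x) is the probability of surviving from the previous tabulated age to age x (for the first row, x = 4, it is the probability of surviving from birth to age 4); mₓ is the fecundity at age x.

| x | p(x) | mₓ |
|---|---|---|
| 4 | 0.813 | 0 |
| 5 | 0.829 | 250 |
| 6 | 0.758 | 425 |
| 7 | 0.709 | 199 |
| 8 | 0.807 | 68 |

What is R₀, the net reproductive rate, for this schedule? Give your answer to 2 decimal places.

Survivorship from birth: l_x = p_4·p_5·…·p_x.
  l_4 = 0.81300
  l_5 = 0.67398
  l_6 = 0.51087
  l_7 = 0.36221
  l_8 = 0.29230
R₀ = Σ l_x mₓ:
  age 4: 0.81300 × 0 = 0.0000
  age 5: 0.67398 × 250 = 168.4950
  age 6: 0.51087 × 425 = 217.1198
  age 7: 0.36221 × 199 = 72.0798
  age 8: 0.29230 × 68 = 19.8764
R₀ = 0.0000 + 168.4950 + 217.1198 + 72.0798 + 19.8764 = 477.5709

477.57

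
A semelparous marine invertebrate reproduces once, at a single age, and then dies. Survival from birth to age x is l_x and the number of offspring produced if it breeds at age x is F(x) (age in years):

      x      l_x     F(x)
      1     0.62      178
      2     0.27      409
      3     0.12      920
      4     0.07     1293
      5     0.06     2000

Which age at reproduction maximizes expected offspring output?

Expected offspring if breeding at age x = l_x × F(x):
  age 1: 0.62 × 178 = 110.360
  age 2: 0.27 × 409 = 110.430
  age 3: 0.12 × 920 = 110.400
  age 4: 0.07 × 1293 = 90.510
  age 5: 0.06 × 2000 = 120.000
Maximum at age 5 (120.000).

5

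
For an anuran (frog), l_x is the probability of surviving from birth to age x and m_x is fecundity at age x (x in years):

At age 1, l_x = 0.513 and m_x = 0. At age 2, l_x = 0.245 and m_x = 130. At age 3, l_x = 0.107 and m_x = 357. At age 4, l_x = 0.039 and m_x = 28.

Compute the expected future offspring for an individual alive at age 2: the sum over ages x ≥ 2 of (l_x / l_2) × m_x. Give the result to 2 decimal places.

l_2 = 0.245. Conditional survival from age 2 to x is l_x / l_2.
  x=2: (0.245/0.245) × 130 = 130.0000
  x=3: (0.107/0.245) × 357 = 155.9143
  x=4: (0.039/0.245) × 28 = 4.4571
Sum = 130.0000 + 155.9143 + 4.4571 = 290.3714

290.37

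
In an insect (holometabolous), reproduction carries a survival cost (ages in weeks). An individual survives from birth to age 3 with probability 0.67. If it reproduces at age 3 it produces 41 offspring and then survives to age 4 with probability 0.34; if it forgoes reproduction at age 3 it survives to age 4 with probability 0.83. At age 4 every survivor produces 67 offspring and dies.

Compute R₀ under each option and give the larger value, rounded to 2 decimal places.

breed at age 3: R₀ = 0.67 × (41 + 0.34 × 67) = 0.67 × 63.7800 = 42.7326
delay to age 4: R₀ = 0.67 × (0.83 × 67) = 0.67 × 55.6100 = 37.2587
Higher: breed at age 3 (42.7326).

42.73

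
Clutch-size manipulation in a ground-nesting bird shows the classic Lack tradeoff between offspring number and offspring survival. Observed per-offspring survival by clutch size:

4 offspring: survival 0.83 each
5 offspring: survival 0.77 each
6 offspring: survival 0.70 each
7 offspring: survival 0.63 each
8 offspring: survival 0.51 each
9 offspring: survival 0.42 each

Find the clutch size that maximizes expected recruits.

7

Expected recruits = c × s(c):
  c=4: 4 × 0.83 = 3.320
  c=5: 5 × 0.77 = 3.850
  c=6: 6 × 0.70 = 4.200
  c=7: 7 × 0.63 = 4.410
  c=8: 8 × 0.51 = 4.080
  c=9: 9 × 0.42 = 3.780
Maximum at c = 7 (4.410 recruits).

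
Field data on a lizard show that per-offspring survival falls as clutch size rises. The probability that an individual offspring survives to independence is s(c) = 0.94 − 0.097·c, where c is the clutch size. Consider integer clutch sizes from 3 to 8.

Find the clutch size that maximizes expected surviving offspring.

Expected surviving offspring = c × s(c):
  c=3: 3 × 0.649 = 1.947
  c=4: 4 × 0.552 = 2.208
  c=5: 5 × 0.455 = 2.275
  c=6: 6 × 0.358 = 2.148
  c=7: 7 × 0.261 = 1.827
  c=8: 8 × 0.164 = 1.312
Maximum at c = 5 (2.275 surviving offspring).

5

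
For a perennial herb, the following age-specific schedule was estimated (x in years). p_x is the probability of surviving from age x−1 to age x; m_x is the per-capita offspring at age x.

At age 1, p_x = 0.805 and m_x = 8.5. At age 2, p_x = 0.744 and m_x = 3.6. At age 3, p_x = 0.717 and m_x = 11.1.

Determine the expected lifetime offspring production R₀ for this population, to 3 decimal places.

Survivorship from birth: l_x = p_1·p_2·…·p_x.
  l_1 = 0.80500
  l_2 = 0.59892
  l_3 = 0.42943
R₀ = Σ l_x m_x:
  age 1: 0.80500 × 8.5 = 6.8425
  age 2: 0.59892 × 3.6 = 2.1561
  age 3: 0.42943 × 11.1 = 4.7667
R₀ = 6.8425 + 2.1561 + 4.7667 = 13.7653

13.765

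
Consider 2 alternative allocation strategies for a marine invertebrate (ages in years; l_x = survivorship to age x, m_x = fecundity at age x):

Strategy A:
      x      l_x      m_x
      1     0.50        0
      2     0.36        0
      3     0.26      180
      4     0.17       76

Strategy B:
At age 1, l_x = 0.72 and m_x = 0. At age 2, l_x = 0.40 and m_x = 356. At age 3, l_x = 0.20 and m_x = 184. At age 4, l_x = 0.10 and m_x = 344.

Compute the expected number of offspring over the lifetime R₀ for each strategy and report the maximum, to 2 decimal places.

Strategy A: R₀ = 0.50×0 + 0.36×0 + 0.26×180 + 0.17×76 = 59.7200
Strategy B: R₀ = 0.72×0 + 0.40×356 + 0.20×184 + 0.10×344 = 213.6000
Highest R₀: strategy B with 213.6000.

213.60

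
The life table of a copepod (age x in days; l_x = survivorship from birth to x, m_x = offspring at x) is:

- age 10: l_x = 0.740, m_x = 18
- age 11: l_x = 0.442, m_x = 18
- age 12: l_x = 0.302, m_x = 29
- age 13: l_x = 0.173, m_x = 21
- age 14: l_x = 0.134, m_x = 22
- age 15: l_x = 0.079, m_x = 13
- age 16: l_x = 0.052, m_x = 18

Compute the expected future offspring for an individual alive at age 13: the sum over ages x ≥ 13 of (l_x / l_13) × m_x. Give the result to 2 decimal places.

49.39

l_13 = 0.173. Conditional survival from age 13 to x is l_x / l_13.
  x=13: (0.173/0.173) × 21 = 21.0000
  x=14: (0.134/0.173) × 22 = 17.0405
  x=15: (0.079/0.173) × 13 = 5.9364
  x=16: (0.052/0.173) × 18 = 5.4104
Sum = 21.0000 + 17.0405 + 5.9364 + 5.4104 = 49.3873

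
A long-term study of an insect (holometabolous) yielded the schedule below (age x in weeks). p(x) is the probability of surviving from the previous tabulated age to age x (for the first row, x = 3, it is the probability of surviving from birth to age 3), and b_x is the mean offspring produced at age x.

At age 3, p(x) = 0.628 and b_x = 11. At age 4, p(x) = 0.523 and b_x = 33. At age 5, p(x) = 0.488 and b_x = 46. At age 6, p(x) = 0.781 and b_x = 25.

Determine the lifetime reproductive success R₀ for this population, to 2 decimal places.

Survivorship from birth: l_x = p_3·p_4·…·p_x.
  l_3 = 0.62800
  l_4 = 0.32844
  l_5 = 0.16028
  l_6 = 0.12518
R₀ = Σ l_x b_x:
  age 3: 0.62800 × 11 = 6.9080
  age 4: 0.32844 × 33 = 10.8385
  age 5: 0.16028 × 46 = 7.3729
  age 6: 0.12518 × 25 = 3.1295
R₀ = 6.9080 + 10.8385 + 7.3729 + 3.1295 = 28.2489

28.25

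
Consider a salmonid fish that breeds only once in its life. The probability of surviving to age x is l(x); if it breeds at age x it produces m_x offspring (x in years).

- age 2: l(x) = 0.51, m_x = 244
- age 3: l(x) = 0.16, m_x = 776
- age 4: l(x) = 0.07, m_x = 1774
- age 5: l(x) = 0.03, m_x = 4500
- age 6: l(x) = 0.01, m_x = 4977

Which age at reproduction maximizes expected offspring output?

Expected offspring if breeding at age x = l(x) × m_x:
  age 2: 0.51 × 244 = 124.440
  age 3: 0.16 × 776 = 124.160
  age 4: 0.07 × 1774 = 124.180
  age 5: 0.03 × 4500 = 135.000
  age 6: 0.01 × 4977 = 49.770
Maximum at age 5 (135.000).

5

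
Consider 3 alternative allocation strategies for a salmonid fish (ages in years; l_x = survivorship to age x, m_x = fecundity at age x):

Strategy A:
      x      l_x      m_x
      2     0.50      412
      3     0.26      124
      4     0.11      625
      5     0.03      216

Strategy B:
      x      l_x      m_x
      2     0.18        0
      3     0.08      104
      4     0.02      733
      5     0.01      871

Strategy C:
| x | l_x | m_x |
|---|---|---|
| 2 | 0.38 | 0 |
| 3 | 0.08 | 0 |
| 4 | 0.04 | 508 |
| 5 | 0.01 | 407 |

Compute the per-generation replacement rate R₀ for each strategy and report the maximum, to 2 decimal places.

Strategy A: R₀ = 0.50×412 + 0.26×124 + 0.11×625 + 0.03×216 = 313.4700
Strategy B: R₀ = 0.18×0 + 0.08×104 + 0.02×733 + 0.01×871 = 31.6900
Strategy C: R₀ = 0.38×0 + 0.08×0 + 0.04×508 + 0.01×407 = 24.3900
Highest R₀: strategy A with 313.4700.

313.47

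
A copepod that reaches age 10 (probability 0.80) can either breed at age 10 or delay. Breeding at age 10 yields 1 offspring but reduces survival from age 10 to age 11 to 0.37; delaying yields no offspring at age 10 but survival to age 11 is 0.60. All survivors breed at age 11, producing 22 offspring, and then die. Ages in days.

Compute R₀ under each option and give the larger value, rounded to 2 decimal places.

10.56

breed at age 10: R₀ = 0.80 × (1 + 0.37 × 22) = 0.80 × 9.1400 = 7.3120
delay to age 11: R₀ = 0.80 × (0.60 × 22) = 0.80 × 13.2000 = 10.5600
Higher: delay to age 11 (10.5600).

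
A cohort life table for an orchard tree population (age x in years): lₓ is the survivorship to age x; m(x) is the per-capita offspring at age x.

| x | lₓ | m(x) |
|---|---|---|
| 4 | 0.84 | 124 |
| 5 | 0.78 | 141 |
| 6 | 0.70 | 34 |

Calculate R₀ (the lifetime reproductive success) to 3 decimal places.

237.940

R₀ = Σ lₓ m(x):
  age 4: 0.84 × 124 = 104.1600
  age 5: 0.78 × 141 = 109.9800
  age 6: 0.70 × 34 = 23.8000
R₀ = 104.1600 + 109.9800 + 23.8000 = 237.9400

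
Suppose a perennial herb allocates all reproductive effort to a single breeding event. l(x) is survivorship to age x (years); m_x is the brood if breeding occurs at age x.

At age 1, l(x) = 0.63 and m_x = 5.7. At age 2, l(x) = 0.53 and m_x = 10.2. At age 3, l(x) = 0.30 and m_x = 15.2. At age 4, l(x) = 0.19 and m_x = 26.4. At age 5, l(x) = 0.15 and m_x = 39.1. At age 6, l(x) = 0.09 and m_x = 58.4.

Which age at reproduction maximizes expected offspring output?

5

Expected offspring if breeding at age x = l(x) × m_x:
  age 1: 0.63 × 5.7 = 3.591
  age 2: 0.53 × 10.2 = 5.406
  age 3: 0.30 × 15.2 = 4.560
  age 4: 0.19 × 26.4 = 5.016
  age 5: 0.15 × 39.1 = 5.865
  age 6: 0.09 × 58.4 = 5.256
Maximum at age 5 (5.865).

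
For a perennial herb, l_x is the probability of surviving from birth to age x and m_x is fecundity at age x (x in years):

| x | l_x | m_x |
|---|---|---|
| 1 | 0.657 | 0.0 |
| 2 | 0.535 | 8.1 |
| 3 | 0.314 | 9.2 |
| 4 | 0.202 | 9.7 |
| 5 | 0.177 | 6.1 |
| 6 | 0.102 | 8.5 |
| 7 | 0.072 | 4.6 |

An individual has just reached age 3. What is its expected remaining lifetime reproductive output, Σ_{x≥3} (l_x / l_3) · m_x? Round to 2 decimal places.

l_3 = 0.314. Conditional survival from age 3 to x is l_x / l_3.
  x=3: (0.314/0.314) × 9.2 = 9.2000
  x=4: (0.202/0.314) × 9.7 = 6.2401
  x=5: (0.177/0.314) × 6.1 = 3.4385
  x=6: (0.102/0.314) × 8.5 = 2.7611
  x=7: (0.072/0.314) × 4.6 = 1.0548
Sum = 9.2000 + 6.2401 + 3.4385 + 2.7611 + 1.0548 = 22.6946

22.69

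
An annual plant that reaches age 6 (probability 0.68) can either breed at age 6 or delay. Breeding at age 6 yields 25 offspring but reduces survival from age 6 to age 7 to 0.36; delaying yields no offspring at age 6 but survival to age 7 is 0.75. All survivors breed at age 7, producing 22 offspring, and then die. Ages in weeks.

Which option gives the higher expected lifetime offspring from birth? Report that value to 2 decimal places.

breed at age 6: R₀ = 0.68 × (25 + 0.36 × 22) = 0.68 × 32.9200 = 22.3856
delay to age 7: R₀ = 0.68 × (0.75 × 22) = 0.68 × 16.5000 = 11.2200
Higher: breed at age 6 (22.3856).

22.39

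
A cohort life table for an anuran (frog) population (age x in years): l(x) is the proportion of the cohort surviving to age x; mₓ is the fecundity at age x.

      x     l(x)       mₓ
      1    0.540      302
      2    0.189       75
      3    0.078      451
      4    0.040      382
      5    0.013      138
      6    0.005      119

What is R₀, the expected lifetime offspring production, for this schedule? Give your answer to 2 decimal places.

230.10

R₀ = Σ l(x) mₓ:
  age 1: 0.540 × 302 = 163.0800
  age 2: 0.189 × 75 = 14.1750
  age 3: 0.078 × 451 = 35.1780
  age 4: 0.040 × 382 = 15.2800
  age 5: 0.013 × 138 = 1.7940
  age 6: 0.005 × 119 = 0.5950
R₀ = 163.0800 + 14.1750 + 35.1780 + 15.2800 + 1.7940 + 0.5950 = 230.1020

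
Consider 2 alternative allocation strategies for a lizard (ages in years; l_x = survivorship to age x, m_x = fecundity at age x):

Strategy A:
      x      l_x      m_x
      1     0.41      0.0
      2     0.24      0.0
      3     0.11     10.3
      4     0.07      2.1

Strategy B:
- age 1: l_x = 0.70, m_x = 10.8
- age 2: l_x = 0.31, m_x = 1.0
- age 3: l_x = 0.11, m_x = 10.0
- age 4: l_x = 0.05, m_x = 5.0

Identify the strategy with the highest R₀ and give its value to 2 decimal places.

Strategy A: R₀ = 0.41×0.0 + 0.24×0.0 + 0.11×10.3 + 0.07×2.1 = 1.2800
Strategy B: R₀ = 0.70×10.8 + 0.31×1.0 + 0.11×10.0 + 0.05×5.0 = 9.2200
Highest R₀: strategy B with 9.2200.

9.22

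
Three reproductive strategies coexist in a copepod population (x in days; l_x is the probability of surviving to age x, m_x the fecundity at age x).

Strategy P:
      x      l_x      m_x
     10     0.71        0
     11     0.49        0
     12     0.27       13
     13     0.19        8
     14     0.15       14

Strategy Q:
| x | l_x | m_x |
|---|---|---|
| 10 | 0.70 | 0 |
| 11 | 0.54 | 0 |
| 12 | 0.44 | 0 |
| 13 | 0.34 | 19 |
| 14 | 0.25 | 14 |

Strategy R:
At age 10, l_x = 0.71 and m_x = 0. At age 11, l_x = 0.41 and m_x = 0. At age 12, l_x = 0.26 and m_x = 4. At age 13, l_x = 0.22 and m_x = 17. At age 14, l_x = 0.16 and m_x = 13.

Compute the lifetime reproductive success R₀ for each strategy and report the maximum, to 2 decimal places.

Strategy P: R₀ = 0.71×0 + 0.49×0 + 0.27×13 + 0.19×8 + 0.15×14 = 7.1300
Strategy Q: R₀ = 0.70×0 + 0.54×0 + 0.44×0 + 0.34×19 + 0.25×14 = 9.9600
Strategy R: R₀ = 0.71×0 + 0.41×0 + 0.26×4 + 0.22×17 + 0.16×13 = 6.8600
Highest R₀: strategy Q with 9.9600.

9.96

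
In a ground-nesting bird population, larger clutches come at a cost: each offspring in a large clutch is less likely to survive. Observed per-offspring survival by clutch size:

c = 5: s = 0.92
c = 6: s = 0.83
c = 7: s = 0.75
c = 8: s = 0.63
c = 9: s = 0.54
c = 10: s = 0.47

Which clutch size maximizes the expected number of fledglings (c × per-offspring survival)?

7

Expected fledglings = c × s(c):
  c=5: 5 × 0.92 = 4.600
  c=6: 6 × 0.83 = 4.980
  c=7: 7 × 0.75 = 5.250
  c=8: 8 × 0.63 = 5.040
  c=9: 9 × 0.54 = 4.860
  c=10: 10 × 0.47 = 4.700
Maximum at c = 7 (5.250 fledglings).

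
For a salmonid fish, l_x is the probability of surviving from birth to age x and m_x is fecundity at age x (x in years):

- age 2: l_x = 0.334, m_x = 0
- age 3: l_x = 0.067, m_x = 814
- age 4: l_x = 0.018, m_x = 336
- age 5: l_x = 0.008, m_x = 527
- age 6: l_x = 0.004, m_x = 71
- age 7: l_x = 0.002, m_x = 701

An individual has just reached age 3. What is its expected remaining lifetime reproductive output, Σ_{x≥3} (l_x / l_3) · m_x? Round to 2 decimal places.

992.36

l_3 = 0.067. Conditional survival from age 3 to x is l_x / l_3.
  x=3: (0.067/0.067) × 814 = 814.0000
  x=4: (0.018/0.067) × 336 = 90.2687
  x=5: (0.008/0.067) × 527 = 62.9254
  x=6: (0.004/0.067) × 71 = 4.2388
  x=7: (0.002/0.067) × 701 = 20.9254
Sum = 814.0000 + 90.2687 + 62.9254 + 4.2388 + 20.9254 = 992.3582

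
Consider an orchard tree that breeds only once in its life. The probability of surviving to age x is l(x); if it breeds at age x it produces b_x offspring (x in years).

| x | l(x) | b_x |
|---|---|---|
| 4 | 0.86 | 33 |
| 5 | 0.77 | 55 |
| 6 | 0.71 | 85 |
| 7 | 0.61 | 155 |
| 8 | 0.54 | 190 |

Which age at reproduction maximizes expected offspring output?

Expected offspring if breeding at age x = l(x) × b_x:
  age 4: 0.86 × 33 = 28.380
  age 5: 0.77 × 55 = 42.350
  age 6: 0.71 × 85 = 60.350
  age 7: 0.61 × 155 = 94.550
  age 8: 0.54 × 190 = 102.600
Maximum at age 8 (102.600).

8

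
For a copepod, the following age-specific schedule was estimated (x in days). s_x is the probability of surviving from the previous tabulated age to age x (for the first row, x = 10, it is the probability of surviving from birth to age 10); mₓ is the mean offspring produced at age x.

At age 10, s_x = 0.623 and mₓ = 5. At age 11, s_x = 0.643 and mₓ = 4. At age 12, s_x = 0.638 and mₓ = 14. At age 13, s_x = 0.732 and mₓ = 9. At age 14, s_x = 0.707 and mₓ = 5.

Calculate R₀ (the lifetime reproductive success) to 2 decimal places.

10.64

Survivorship from birth: l_x = s_10·s_11·…·s_x.
  l_10 = 0.62300
  l_11 = 0.40059
  l_12 = 0.25558
  l_13 = 0.18708
  l_14 = 0.13227
R₀ = Σ l_x mₓ:
  age 10: 0.62300 × 5 = 3.1150
  age 11: 0.40059 × 4 = 1.6024
  age 12: 0.25558 × 14 = 3.5781
  age 13: 0.18708 × 9 = 1.6837
  age 14: 0.13227 × 5 = 0.6613
R₀ = 3.1150 + 1.6024 + 3.5781 + 1.6837 + 0.6613 = 10.6405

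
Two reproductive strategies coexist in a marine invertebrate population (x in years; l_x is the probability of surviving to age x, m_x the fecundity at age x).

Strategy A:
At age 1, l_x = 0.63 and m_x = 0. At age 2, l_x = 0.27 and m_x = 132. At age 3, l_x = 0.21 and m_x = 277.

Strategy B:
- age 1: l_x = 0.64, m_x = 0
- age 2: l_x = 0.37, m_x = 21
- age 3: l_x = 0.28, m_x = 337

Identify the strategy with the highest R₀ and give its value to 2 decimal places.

102.13

Strategy A: R₀ = 0.63×0 + 0.27×132 + 0.21×277 = 93.8100
Strategy B: R₀ = 0.64×0 + 0.37×21 + 0.28×337 = 102.1300
Highest R₀: strategy B with 102.1300.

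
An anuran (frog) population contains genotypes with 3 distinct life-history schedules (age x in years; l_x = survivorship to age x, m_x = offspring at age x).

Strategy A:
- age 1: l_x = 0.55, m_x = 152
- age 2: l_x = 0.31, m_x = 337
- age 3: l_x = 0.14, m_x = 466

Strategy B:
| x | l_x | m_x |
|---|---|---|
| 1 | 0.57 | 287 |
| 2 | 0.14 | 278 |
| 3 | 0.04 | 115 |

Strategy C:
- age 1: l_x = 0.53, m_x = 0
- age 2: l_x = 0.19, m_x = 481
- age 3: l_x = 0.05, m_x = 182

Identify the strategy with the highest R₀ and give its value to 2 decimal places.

Strategy A: R₀ = 0.55×152 + 0.31×337 + 0.14×466 = 253.3100
Strategy B: R₀ = 0.57×287 + 0.14×278 + 0.04×115 = 207.1100
Strategy C: R₀ = 0.53×0 + 0.19×481 + 0.05×182 = 100.4900
Highest R₀: strategy A with 253.3100.

253.31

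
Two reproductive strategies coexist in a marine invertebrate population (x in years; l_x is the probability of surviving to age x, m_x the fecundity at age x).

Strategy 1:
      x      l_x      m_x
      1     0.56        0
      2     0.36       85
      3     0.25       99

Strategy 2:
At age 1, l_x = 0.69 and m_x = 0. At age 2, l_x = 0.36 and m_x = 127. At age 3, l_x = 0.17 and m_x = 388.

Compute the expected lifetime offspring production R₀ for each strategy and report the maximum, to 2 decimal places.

Strategy 1: R₀ = 0.56×0 + 0.36×85 + 0.25×99 = 55.3500
Strategy 2: R₀ = 0.69×0 + 0.36×127 + 0.17×388 = 111.6800
Highest R₀: strategy 2 with 111.6800.

111.68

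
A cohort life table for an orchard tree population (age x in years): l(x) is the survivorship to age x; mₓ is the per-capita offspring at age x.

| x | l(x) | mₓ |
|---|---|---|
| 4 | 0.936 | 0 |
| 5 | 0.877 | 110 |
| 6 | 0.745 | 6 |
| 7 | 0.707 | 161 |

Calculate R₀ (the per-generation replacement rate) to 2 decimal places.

R₀ = Σ l(x) mₓ:
  age 4: 0.936 × 0 = 0.0000
  age 5: 0.877 × 110 = 96.4700
  age 6: 0.745 × 6 = 4.4700
  age 7: 0.707 × 161 = 113.8270
R₀ = 0.0000 + 96.4700 + 4.4700 + 113.8270 = 214.7670

214.77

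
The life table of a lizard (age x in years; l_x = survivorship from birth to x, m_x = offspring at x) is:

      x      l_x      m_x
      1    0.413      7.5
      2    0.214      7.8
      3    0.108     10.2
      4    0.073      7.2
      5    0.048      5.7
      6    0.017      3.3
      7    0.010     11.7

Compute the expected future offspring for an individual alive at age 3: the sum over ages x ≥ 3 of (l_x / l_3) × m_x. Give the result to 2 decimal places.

19.20

l_3 = 0.108. Conditional survival from age 3 to x is l_x / l_3.
  x=3: (0.108/0.108) × 10.2 = 10.2000
  x=4: (0.073/0.108) × 7.2 = 4.8667
  x=5: (0.048/0.108) × 5.7 = 2.5333
  x=6: (0.017/0.108) × 3.3 = 0.5194
  x=7: (0.010/0.108) × 11.7 = 1.0833
Sum = 10.2000 + 4.8667 + 2.5333 + 0.5194 + 1.0833 = 19.2028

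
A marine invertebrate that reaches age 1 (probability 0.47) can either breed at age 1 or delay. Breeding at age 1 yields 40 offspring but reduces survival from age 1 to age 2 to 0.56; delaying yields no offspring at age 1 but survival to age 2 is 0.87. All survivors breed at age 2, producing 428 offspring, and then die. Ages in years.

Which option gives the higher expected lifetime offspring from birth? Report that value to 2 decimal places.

175.01

breed at age 1: R₀ = 0.47 × (40 + 0.56 × 428) = 0.47 × 279.6800 = 131.4496
delay to age 2: R₀ = 0.47 × (0.87 × 428) = 0.47 × 372.3600 = 175.0092
Higher: delay to age 2 (175.0092).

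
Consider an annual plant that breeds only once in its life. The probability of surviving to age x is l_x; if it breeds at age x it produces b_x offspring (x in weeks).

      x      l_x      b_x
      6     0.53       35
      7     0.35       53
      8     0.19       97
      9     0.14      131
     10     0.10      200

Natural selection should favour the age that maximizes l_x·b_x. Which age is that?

Expected offspring if breeding at age x = l_x × b_x:
  age 6: 0.53 × 35 = 18.550
  age 7: 0.35 × 53 = 18.550
  age 8: 0.19 × 97 = 18.430
  age 9: 0.14 × 131 = 18.340
  age 10: 0.10 × 200 = 20.000
Maximum at age 10 (20.000).

10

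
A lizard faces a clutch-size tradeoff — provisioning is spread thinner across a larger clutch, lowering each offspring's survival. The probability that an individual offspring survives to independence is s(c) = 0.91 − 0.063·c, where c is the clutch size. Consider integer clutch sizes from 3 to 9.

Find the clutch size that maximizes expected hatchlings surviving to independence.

Expected hatchlings surviving to independence = c × s(c):
  c=3: 3 × 0.721 = 2.163
  c=4: 4 × 0.658 = 2.632
  c=5: 5 × 0.595 = 2.975
  c=6: 6 × 0.532 = 3.192
  c=7: 7 × 0.469 = 3.283
  c=8: 8 × 0.406 = 3.248
  c=9: 9 × 0.343 = 3.087
Maximum at c = 7 (3.283 hatchlings surviving to independence).

7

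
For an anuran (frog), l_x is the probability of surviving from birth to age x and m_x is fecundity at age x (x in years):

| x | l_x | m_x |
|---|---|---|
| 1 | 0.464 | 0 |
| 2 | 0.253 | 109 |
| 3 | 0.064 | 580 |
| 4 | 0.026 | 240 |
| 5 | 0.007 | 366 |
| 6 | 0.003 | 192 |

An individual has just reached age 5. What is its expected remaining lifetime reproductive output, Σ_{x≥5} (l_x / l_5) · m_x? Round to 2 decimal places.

l_5 = 0.007. Conditional survival from age 5 to x is l_x / l_5.
  x=5: (0.007/0.007) × 366 = 366.0000
  x=6: (0.003/0.007) × 192 = 82.2857
Sum = 366.0000 + 82.2857 = 448.2857

448.29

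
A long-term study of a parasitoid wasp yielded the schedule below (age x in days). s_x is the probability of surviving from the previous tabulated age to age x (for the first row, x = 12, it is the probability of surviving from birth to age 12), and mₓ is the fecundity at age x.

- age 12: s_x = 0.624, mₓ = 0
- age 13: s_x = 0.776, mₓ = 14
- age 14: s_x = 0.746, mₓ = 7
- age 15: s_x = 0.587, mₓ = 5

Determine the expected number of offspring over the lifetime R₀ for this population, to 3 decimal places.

10.368

Survivorship from birth: l_x = s_12·s_13·…·s_x.
  l_12 = 0.62400
  l_13 = 0.48422
  l_14 = 0.36123
  l_15 = 0.21204
R₀ = Σ l_x mₓ:
  age 12: 0.62400 × 0 = 0.0000
  age 13: 0.48422 × 14 = 6.7791
  age 14: 0.36123 × 7 = 2.5286
  age 15: 0.21204 × 5 = 1.0602
R₀ = 0.0000 + 6.7791 + 2.5286 + 1.0602 = 10.3679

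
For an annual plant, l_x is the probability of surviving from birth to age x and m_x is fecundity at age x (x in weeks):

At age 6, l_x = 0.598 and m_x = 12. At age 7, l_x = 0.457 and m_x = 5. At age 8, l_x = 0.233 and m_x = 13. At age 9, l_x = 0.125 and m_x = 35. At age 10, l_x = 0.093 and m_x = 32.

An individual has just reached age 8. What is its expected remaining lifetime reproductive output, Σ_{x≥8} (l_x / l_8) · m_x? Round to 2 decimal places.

l_8 = 0.233. Conditional survival from age 8 to x is l_x / l_8.
  x=8: (0.233/0.233) × 13 = 13.0000
  x=9: (0.125/0.233) × 35 = 18.7768
  x=10: (0.093/0.233) × 32 = 12.7725
Sum = 13.0000 + 18.7768 + 12.7725 = 44.5494

44.55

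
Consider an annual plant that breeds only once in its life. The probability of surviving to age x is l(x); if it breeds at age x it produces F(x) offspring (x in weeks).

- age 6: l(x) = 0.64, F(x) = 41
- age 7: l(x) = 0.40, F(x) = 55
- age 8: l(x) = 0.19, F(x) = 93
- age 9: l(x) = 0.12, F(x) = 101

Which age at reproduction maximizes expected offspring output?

6

Expected offspring if breeding at age x = l(x) × F(x):
  age 6: 0.64 × 41 = 26.240
  age 7: 0.40 × 55 = 22.000
  age 8: 0.19 × 93 = 17.670
  age 9: 0.12 × 101 = 12.120
Maximum at age 6 (26.240).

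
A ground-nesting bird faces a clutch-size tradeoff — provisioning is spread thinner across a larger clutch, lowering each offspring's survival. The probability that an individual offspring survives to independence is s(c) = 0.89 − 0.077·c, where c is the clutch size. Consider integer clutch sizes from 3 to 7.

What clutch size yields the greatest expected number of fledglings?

6

Expected fledglings = c × s(c):
  c=3: 3 × 0.659 = 1.977
  c=4: 4 × 0.582 = 2.328
  c=5: 5 × 0.505 = 2.525
  c=6: 6 × 0.428 = 2.568
  c=7: 7 × 0.351 = 2.457
Maximum at c = 6 (2.568 fledglings).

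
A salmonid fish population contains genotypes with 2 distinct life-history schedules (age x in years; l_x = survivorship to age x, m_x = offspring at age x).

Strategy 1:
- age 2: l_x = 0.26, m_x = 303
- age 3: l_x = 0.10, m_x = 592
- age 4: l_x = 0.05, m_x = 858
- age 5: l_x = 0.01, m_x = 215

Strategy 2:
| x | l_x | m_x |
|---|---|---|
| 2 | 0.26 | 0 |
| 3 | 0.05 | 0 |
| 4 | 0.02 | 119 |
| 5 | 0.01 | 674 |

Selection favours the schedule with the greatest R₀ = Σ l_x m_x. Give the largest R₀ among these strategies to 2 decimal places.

183.03

Strategy 1: R₀ = 0.26×303 + 0.10×592 + 0.05×858 + 0.01×215 = 183.0300
Strategy 2: R₀ = 0.26×0 + 0.05×0 + 0.02×119 + 0.01×674 = 9.1200
Highest R₀: strategy 1 with 183.0300.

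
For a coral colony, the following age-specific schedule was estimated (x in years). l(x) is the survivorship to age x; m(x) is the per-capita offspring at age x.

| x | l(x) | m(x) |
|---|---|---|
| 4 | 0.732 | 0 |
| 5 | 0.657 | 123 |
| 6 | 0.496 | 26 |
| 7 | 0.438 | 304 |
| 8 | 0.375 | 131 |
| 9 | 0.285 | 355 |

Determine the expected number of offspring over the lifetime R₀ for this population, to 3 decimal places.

377.159

R₀ = Σ l(x) m(x):
  age 4: 0.732 × 0 = 0.0000
  age 5: 0.657 × 123 = 80.8110
  age 6: 0.496 × 26 = 12.8960
  age 7: 0.438 × 304 = 133.1520
  age 8: 0.375 × 131 = 49.1250
  age 9: 0.285 × 355 = 101.1750
R₀ = 0.0000 + 80.8110 + 12.8960 + 133.1520 + 49.1250 + 101.1750 = 377.1590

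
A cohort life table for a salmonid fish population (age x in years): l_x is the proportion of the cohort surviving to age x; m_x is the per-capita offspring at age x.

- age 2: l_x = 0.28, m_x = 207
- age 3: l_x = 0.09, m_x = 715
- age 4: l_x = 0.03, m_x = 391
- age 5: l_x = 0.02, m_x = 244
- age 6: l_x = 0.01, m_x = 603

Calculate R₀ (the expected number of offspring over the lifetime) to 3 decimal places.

144.950

R₀ = Σ l_x m_x:
  age 2: 0.28 × 207 = 57.9600
  age 3: 0.09 × 715 = 64.3500
  age 4: 0.03 × 391 = 11.7300
  age 5: 0.02 × 244 = 4.8800
  age 6: 0.01 × 603 = 6.0300
R₀ = 57.9600 + 64.3500 + 11.7300 + 4.8800 + 6.0300 = 144.9500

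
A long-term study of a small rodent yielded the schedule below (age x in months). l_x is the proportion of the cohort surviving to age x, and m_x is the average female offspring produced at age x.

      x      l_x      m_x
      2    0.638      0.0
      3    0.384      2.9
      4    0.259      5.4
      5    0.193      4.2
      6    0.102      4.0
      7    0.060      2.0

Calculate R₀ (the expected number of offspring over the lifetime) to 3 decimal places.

3.851

R₀ = Σ l_x m_x:
  age 2: 0.638 × 0.0 = 0.0000
  age 3: 0.384 × 2.9 = 1.1136
  age 4: 0.259 × 5.4 = 1.3986
  age 5: 0.193 × 4.2 = 0.8106
  age 6: 0.102 × 4.0 = 0.4080
  age 7: 0.060 × 2.0 = 0.1200
R₀ = 0.0000 + 1.1136 + 1.3986 + 0.8106 + 0.4080 + 0.1200 = 3.8508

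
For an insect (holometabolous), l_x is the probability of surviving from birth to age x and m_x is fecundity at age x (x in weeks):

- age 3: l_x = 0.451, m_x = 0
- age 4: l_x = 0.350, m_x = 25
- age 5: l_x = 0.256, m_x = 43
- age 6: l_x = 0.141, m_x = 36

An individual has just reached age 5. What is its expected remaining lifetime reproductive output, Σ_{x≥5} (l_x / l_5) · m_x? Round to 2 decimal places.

62.83

l_5 = 0.256. Conditional survival from age 5 to x is l_x / l_5.
  x=5: (0.256/0.256) × 43 = 43.0000
  x=6: (0.141/0.256) × 36 = 19.8281
Sum = 43.0000 + 19.8281 = 62.8281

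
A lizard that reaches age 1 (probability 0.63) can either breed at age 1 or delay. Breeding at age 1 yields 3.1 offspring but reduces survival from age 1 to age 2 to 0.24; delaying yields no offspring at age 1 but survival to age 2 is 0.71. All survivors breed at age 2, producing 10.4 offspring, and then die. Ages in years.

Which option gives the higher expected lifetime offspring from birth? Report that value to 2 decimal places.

4.65

breed at age 1: R₀ = 0.63 × (3.1 + 0.24 × 10.4) = 0.63 × 5.5960 = 3.5255
delay to age 2: R₀ = 0.63 × (0.71 × 10.4) = 0.63 × 7.3840 = 4.6519
Higher: delay to age 2 (4.6519).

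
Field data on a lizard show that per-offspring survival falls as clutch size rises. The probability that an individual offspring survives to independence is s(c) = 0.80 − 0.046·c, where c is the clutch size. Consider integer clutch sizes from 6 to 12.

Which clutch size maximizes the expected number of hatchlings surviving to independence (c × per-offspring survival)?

9

Expected hatchlings surviving to independence = c × s(c):
  c=6: 6 × 0.524 = 3.144
  c=7: 7 × 0.478 = 3.346
  c=8: 8 × 0.432 = 3.456
  c=9: 9 × 0.386 = 3.474
  c=10: 10 × 0.340 = 3.400
  c=11: 11 × 0.294 = 3.234
  c=12: 12 × 0.248 = 2.976
Maximum at c = 9 (3.474 hatchlings surviving to independence).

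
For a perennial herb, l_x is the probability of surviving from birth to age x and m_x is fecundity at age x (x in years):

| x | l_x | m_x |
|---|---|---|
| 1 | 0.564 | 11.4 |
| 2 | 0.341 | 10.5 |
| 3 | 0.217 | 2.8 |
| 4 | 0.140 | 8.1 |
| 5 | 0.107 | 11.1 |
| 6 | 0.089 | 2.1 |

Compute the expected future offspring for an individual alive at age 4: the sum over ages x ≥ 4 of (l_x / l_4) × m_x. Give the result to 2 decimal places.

17.92

l_4 = 0.140. Conditional survival from age 4 to x is l_x / l_4.
  x=4: (0.140/0.140) × 8.1 = 8.1000
  x=5: (0.107/0.140) × 11.1 = 8.4836
  x=6: (0.089/0.140) × 2.1 = 1.3350
Sum = 8.1000 + 8.4836 + 1.3350 = 17.9186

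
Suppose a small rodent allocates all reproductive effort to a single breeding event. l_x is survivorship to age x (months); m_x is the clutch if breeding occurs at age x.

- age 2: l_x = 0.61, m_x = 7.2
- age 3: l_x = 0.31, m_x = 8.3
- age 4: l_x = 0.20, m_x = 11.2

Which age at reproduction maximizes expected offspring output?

Expected offspring if breeding at age x = l_x × m_x:
  age 2: 0.61 × 7.2 = 4.392
  age 3: 0.31 × 8.3 = 2.573
  age 4: 0.20 × 11.2 = 2.240
Maximum at age 2 (4.392).

2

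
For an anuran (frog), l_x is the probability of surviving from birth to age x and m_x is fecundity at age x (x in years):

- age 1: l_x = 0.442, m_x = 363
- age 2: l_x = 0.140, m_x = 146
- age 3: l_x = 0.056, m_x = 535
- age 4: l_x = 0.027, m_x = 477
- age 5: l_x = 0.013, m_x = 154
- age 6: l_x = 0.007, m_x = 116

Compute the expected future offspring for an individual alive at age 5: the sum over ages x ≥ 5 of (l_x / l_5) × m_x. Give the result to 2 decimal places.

216.46

l_5 = 0.013. Conditional survival from age 5 to x is l_x / l_5.
  x=5: (0.013/0.013) × 154 = 154.0000
  x=6: (0.007/0.013) × 116 = 62.4615
Sum = 154.0000 + 62.4615 = 216.4615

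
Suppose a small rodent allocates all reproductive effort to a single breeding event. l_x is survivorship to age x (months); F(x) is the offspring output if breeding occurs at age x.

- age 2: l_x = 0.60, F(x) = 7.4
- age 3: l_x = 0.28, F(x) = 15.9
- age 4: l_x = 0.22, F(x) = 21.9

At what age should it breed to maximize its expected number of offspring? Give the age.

Expected offspring if breeding at age x = l_x × F(x):
  age 2: 0.60 × 7.4 = 4.440
  age 3: 0.28 × 15.9 = 4.452
  age 4: 0.22 × 21.9 = 4.818
Maximum at age 4 (4.818).

4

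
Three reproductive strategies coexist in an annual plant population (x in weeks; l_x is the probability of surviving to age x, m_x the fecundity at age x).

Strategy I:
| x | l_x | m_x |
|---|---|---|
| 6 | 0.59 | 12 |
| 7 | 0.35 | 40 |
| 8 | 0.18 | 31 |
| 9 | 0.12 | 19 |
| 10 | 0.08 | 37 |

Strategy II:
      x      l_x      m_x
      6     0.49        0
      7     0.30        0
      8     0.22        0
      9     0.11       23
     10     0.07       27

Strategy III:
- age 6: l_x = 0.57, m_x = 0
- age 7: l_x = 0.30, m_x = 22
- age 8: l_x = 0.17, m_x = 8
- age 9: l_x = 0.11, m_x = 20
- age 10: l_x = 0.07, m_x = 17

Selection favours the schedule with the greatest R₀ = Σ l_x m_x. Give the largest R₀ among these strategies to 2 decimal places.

Strategy I: R₀ = 0.59×12 + 0.35×40 + 0.18×31 + 0.12×19 + 0.08×37 = 31.9000
Strategy II: R₀ = 0.49×0 + 0.30×0 + 0.22×0 + 0.11×23 + 0.07×27 = 4.4200
Strategy III: R₀ = 0.57×0 + 0.30×22 + 0.17×8 + 0.11×20 + 0.07×17 = 11.3500
Highest R₀: strategy I with 31.9000.

31.90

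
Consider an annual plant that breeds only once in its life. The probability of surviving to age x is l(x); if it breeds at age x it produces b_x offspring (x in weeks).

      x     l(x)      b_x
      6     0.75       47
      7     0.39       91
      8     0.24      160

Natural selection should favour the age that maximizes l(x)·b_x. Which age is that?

8

Expected offspring if breeding at age x = l(x) × b_x:
  age 6: 0.75 × 47 = 35.250
  age 7: 0.39 × 91 = 35.490
  age 8: 0.24 × 160 = 38.400
Maximum at age 8 (38.400).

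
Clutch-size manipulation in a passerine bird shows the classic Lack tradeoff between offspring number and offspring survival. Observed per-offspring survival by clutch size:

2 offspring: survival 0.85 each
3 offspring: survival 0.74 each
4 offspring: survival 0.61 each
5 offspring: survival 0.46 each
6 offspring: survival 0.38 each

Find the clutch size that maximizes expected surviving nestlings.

Expected surviving nestlings = c × s(c):
  c=2: 2 × 0.85 = 1.700
  c=3: 3 × 0.74 = 2.220
  c=4: 4 × 0.61 = 2.440
  c=5: 5 × 0.46 = 2.300
  c=6: 6 × 0.38 = 2.280
Maximum at c = 4 (2.440 surviving nestlings).

4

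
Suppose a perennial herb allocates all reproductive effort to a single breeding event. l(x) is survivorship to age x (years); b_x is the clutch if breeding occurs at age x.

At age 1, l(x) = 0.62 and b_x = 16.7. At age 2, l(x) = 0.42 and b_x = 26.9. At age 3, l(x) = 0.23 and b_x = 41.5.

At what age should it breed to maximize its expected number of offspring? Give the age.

2

Expected offspring if breeding at age x = l(x) × b_x:
  age 1: 0.62 × 16.7 = 10.354
  age 2: 0.42 × 26.9 = 11.298
  age 3: 0.23 × 41.5 = 9.545
Maximum at age 2 (11.298).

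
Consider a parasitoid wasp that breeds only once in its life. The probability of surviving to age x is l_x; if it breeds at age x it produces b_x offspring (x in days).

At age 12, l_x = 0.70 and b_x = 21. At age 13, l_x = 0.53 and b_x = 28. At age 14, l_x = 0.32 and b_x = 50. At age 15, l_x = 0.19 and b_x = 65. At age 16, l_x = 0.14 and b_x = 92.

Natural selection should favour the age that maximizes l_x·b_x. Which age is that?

14

Expected offspring if breeding at age x = l_x × b_x:
  age 12: 0.70 × 21 = 14.700
  age 13: 0.53 × 28 = 14.840
  age 14: 0.32 × 50 = 16.000
  age 15: 0.19 × 65 = 12.350
  age 16: 0.14 × 92 = 12.880
Maximum at age 14 (16.000).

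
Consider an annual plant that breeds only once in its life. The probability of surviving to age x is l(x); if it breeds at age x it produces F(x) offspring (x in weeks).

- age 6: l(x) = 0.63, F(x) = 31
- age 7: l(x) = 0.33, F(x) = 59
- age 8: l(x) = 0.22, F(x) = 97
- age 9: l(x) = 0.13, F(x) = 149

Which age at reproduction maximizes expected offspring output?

Expected offspring if breeding at age x = l(x) × F(x):
  age 6: 0.63 × 31 = 19.530
  age 7: 0.33 × 59 = 19.470
  age 8: 0.22 × 97 = 21.340
  age 9: 0.13 × 149 = 19.370
Maximum at age 8 (21.340).

8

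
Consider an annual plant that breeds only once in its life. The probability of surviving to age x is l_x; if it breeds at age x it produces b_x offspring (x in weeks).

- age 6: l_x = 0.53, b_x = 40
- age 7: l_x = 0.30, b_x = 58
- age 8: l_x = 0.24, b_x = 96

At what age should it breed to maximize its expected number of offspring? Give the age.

Expected offspring if breeding at age x = l_x × b_x:
  age 6: 0.53 × 40 = 21.200
  age 7: 0.30 × 58 = 17.400
  age 8: 0.24 × 96 = 23.040
Maximum at age 8 (23.040).

8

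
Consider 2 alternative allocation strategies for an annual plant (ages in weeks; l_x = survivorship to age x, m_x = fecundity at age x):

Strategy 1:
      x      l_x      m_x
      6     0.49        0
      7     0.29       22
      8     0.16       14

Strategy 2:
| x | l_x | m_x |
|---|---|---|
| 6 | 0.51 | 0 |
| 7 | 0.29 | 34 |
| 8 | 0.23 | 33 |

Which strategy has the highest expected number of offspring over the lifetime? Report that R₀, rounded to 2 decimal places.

17.45

Strategy 1: R₀ = 0.49×0 + 0.29×22 + 0.16×14 = 8.6200
Strategy 2: R₀ = 0.51×0 + 0.29×34 + 0.23×33 = 17.4500
Highest R₀: strategy 2 with 17.4500.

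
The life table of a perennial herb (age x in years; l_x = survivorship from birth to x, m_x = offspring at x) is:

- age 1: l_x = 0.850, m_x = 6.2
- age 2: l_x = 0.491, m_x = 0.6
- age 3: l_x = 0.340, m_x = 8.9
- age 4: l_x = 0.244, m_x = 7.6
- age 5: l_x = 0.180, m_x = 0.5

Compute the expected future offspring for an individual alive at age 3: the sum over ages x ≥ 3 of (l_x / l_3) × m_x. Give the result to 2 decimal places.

l_3 = 0.340. Conditional survival from age 3 to x is l_x / l_3.
  x=3: (0.340/0.340) × 8.9 = 8.9000
  x=4: (0.244/0.340) × 7.6 = 5.4541
  x=5: (0.180/0.340) × 0.5 = 0.2647
Sum = 8.9000 + 5.4541 + 0.2647 = 14.6188

14.62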